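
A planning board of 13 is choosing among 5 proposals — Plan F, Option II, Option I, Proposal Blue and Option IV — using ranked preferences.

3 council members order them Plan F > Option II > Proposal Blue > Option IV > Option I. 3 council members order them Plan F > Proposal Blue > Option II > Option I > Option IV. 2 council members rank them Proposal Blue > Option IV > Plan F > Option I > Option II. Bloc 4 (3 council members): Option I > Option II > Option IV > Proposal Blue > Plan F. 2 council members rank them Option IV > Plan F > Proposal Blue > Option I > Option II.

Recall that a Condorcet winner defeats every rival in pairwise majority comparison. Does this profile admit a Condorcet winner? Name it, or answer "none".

none

Pairwise majorities:
Plan F–Option II: Plan F 10–3.
Plan F vs Option I: 3+3+2+2 = 10 for Plan F, 3 for Option I — Plan F by 10–3.
Plan F vs Proposal Blue: Plan F is ranked higher on 3+3+2 = 8 ballots, Proposal Blue on 5. Plan F wins 8–5.
Plan F vs Option IV: 3+3 = 6 for Plan F, 7 for Option IV — Option IV by 7–6.
Option II vs Option I: Option I, 7–6.
Option II vs Proposal Blue: Proposal Blue, 7–6.
Option II–Option IV: Option II 9–4.
Option I–Proposal Blue: Proposal Blue 10–3.
Option I vs Option IV: Option IV, 7–6.
Proposal Blue vs Option IV: Proposal Blue wins 8–5.
No option is unbeaten: Plan F loses to Option IV; Option II loses to Plan F; Option I loses to Plan F; Proposal Blue loses to Plan F; Option IV loses to Option II. In particular Plan F > Option II > Option IV > Plan F is a majority cycle — no Condorcet winner exists.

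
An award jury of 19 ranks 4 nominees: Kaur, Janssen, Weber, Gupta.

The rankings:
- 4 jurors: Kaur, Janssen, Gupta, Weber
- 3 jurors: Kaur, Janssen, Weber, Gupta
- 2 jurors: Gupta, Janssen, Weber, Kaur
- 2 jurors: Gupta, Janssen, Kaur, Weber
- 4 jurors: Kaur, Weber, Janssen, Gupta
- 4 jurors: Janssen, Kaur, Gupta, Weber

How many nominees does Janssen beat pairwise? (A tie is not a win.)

2

Janssen against each rival (19 jurors):
Janssen vs Kaur: Kaur, 11–8.
Janssen vs Weber: Janssen, 15–4.
Janssen vs Gupta: Janssen wins 15–4.
Janssen beats Weber, Gupta; loses to Kaur — 2 pairwise wins.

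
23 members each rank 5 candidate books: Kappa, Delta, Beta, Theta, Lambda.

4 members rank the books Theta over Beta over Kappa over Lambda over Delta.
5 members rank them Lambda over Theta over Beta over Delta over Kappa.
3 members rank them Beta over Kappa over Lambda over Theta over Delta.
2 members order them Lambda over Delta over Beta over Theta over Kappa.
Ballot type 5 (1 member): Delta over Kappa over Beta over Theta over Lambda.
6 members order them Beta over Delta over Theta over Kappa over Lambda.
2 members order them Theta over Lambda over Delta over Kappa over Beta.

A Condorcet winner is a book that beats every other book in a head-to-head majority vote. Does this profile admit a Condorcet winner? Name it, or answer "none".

Head-to-head results (23 members):
Kappa vs Delta: 7 to 16, Delta.
Kappa vs Beta: Kappa is ranked higher on 1+2 = 3 ballots, Beta on 20. Beta wins 20–3.
Kappa vs Theta: 3+1 = 4 for Kappa, 19 for Theta — Theta by 19–4.
Kappa vs Lambda: 14 to 9, Kappa.
Delta vs Beta: Delta is ranked higher on 2+1+2 = 5 ballots, Beta on 18. Beta wins 18–5.
Delta vs Theta: 9 to 14, Theta.
Delta vs Lambda: 1+6 = 7 for Delta, 16 for Lambda — Lambda by 16–7.
Beta vs Theta: 12 to 11, Beta.
Beta vs Lambda: Beta is ranked higher on 4+3+1+6 = 14 ballots, Lambda on 9. Beta wins 14–9.
Theta vs Lambda: 13 to 10, Theta.
Beta wins every pairwise contest, so Beta is the Condorcet winner.

Beta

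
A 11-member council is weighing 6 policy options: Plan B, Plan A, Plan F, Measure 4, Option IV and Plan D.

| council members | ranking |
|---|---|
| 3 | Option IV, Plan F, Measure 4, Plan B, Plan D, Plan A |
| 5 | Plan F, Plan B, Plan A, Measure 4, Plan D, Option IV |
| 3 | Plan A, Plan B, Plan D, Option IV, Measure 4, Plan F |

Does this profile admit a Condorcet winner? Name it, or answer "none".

none

Head-to-head results (11 council members):
Plan B vs Plan A: Plan B wins 8–3.
Plan B vs Plan F: Plan F wins 8–3.
Plan B–Measure 4: Plan B 8–3.
Plan B–Option IV: Plan B 8–3.
Plan B vs Plan D: Plan B wins 11–0.
Plan A vs Plan F: Plan F wins 8–3.
Plan A vs Measure 4: Plan A, 8–3.
Plan A vs Option IV: Plan A, 8–3.
Plan A vs Plan D: Plan A wins 8–3.
Plan F vs Measure 4: Plan F, 8–3.
Plan F–Option IV: Option IV 6–5.
Plan F–Plan D: Plan F 8–3.
Measure 4–Option IV: Option IV 6–5.
Measure 4 vs Plan D: Measure 4, 8–3.
Option IV vs Plan D: Plan D, 8–3.
No option is unbeaten: Plan B loses to Plan F; Plan A loses to Plan B; Plan F loses to Option IV; Measure 4 loses to Plan B; Option IV loses to Plan B; Plan D loses to Plan B. In particular Plan B > Option IV > Plan F > Plan B is a majority cycle — no Condorcet winner exists.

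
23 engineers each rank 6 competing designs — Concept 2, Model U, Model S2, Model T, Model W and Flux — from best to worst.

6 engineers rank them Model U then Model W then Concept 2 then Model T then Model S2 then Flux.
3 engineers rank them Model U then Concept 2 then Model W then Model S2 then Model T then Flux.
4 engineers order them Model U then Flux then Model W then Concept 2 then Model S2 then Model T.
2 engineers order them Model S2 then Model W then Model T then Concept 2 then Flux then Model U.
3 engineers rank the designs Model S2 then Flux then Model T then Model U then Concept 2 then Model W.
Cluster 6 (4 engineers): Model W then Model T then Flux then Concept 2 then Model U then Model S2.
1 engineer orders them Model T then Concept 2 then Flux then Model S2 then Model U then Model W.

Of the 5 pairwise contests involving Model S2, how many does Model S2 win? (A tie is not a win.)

Model S2 against each rival (23 engineers):
Model S2 vs Concept 2: Concept 2 wins 18–5.
Model S2 vs Model U: Model U wins 17–6.
Model S2 vs Model T: 3+4+2+3 = 12 for Model S2, 11 for Model T — Model S2 by 12–11.
Model S2 vs Model W: Model S2 preferred on 2+3+1 = 6 ballots; Model W wins 17–6.
Model S2 vs Flux: Model S2, 14–9.
Model S2 beats Model T, Flux; loses to Concept 2, Model U, Model W — 2 pairwise wins.

2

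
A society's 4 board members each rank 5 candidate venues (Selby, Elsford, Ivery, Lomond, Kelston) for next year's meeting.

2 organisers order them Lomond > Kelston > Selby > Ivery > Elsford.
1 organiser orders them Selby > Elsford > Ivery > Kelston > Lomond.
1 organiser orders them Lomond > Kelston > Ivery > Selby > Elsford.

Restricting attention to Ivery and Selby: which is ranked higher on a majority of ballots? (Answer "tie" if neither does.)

Selby

Ballots ranking Ivery above Selby: 1.
Ballots ranking Selby above Ivery: 4 − 1 = 3.
Selby wins the head-to-head 3–1.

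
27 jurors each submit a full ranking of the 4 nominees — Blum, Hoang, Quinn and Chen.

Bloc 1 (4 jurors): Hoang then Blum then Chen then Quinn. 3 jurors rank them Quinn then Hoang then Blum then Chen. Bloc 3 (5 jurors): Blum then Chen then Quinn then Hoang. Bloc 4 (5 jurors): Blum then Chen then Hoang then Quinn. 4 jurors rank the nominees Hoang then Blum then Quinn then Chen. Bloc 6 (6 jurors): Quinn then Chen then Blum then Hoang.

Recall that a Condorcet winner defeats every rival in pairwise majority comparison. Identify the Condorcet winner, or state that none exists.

Blum

Head-to-head results (27 jurors):
Blum vs Hoang: Blum is ranked higher on 5+5+6 = 16 ballots, Hoang on 11. Blum wins 16–11.
Blum vs Quinn: 4+5+5+4 = 18 for Blum, 9 for Quinn — Blum by 18–9.
Blum vs Chen: 21 to 6, Blum.
Hoang vs Quinn: 13 to 14, Quinn.
Hoang vs Chen: Hoang is ranked higher on 4+3+4 = 11 ballots, Chen on 16. Chen wins 16–11.
Quinn vs Chen: 13 to 14, Chen.
Only Blum has no losses; Blum is the Condorcet winner.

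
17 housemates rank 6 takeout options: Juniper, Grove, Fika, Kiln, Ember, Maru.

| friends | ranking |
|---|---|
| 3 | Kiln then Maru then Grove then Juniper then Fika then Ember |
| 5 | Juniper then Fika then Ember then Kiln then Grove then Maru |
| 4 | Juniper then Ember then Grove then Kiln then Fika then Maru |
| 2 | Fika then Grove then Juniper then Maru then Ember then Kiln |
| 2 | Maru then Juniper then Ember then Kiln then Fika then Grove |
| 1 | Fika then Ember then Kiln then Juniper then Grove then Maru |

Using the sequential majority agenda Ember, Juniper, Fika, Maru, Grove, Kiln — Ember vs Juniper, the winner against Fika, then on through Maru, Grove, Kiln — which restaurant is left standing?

Round 1: Ember vs Juniper — 1–16, Juniper advances.
Round 2: Juniper vs Fika — 14–3, Juniper advances.
Round 3: Juniper vs Maru — 12–5, Juniper advances.
Round 4: Juniper vs Grove — 12–5, Juniper advances.
Round 5: Juniper vs Kiln — 13–4, Juniper advances.
The agenda winner is Juniper.

Juniper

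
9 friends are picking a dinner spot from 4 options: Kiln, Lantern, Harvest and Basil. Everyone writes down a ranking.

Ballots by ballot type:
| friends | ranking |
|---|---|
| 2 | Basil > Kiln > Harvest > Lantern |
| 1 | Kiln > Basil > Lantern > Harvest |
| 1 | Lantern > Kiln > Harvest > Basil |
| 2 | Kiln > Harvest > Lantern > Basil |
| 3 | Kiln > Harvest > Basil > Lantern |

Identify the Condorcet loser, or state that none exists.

Lantern

Head-to-head results (9 friends):
Kiln vs Lantern: Kiln preferred on 2+1+2+3 = 8 ballots; Kiln wins 8–1.
Kiln vs Harvest: Kiln, 9–0.
Kiln–Basil: Kiln 7–2.
Lantern vs Harvest: Lantern is ranked higher on 1+1 = 2 ballots, Harvest on 7. Harvest wins 7–2.
Lantern–Basil: Basil 6–3.
Harvest vs Basil: Harvest wins 6–3.
Lantern is beaten in every head-to-head and is the Condorcet loser.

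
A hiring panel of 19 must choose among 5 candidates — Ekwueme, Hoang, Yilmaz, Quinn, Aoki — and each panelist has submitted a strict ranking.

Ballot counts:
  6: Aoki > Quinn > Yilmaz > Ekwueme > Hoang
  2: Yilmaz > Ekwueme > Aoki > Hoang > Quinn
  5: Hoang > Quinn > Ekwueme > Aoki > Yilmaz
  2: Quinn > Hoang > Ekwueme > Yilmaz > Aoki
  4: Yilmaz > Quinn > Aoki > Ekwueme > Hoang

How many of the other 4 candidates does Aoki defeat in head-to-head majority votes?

3

Aoki against each rival (19 committee members):
Aoki vs Ekwueme: 6+4 = 10 for Aoki, 9 for Ekwueme — Aoki by 10–9.
Aoki vs Hoang: Aoki is ranked higher on 6+2+4 = 12 ballots, Hoang on 7. Aoki wins 12–7.
Aoki vs Yilmaz: Aoki wins 11–8.
Aoki vs Quinn: Quinn wins 11–8.
Aoki beats Ekwueme, Hoang, Yilmaz; loses to Quinn — 3 pairwise wins.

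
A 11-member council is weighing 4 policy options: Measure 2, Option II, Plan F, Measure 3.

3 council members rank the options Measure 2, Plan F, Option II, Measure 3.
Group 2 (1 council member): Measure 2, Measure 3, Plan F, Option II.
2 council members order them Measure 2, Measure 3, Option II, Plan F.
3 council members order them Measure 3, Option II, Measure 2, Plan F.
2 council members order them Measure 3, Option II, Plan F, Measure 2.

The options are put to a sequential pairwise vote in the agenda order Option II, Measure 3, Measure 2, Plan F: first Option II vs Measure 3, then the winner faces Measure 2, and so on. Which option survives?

Round 1: Option II vs Measure 3 — 3–8, Measure 3 advances.
Round 2: Measure 3 vs Measure 2 — 5–6, Measure 2 advances.
Round 3: Measure 2 vs Plan F — 9–2, Measure 2 advances.
Measure 2 survives the agenda.

Measure 2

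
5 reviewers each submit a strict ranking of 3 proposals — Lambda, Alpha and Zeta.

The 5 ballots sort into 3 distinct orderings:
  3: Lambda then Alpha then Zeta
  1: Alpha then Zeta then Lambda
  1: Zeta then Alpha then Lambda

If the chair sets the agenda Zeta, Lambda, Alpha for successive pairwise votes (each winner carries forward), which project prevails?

Round 1: Zeta vs Lambda — 2–3, Lambda advances.
Round 2: Lambda vs Alpha — 3–2, Lambda advances.
Lambda survives the agenda.

Lambda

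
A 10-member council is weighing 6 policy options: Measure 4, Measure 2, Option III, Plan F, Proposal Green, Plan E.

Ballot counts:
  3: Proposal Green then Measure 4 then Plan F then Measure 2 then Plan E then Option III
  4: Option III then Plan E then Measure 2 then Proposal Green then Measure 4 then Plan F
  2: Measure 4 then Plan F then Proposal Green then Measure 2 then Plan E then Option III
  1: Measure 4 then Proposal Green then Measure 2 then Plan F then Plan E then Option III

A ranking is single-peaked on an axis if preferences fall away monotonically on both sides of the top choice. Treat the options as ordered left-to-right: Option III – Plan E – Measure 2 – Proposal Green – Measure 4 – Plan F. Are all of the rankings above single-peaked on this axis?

yes

Axis positions: Option III=1, Plan E=2, Measure 2=3, Proposal Green=4, Measure 4=5, Plan F=6.
Cluster 1 (peak Proposal Green at position 4): ranking walks positions 4-5-6-3-2-1, expanding outward from the peak — single-peaked.
Cluster 2 (peak Option III at position 1): ranking walks positions 1-2-3-4-5-6, expanding outward from the peak — single-peaked.
Cluster 3 (peak Measure 4 at position 5): ranking walks positions 5-6-4-3-2-1, expanding outward from the peak — single-peaked.
Cluster 4 (peak Measure 4 at position 5): ranking walks positions 5-4-3-6-2-1, expanding outward from the peak — single-peaked.
Every ranking is single-peaked on this axis.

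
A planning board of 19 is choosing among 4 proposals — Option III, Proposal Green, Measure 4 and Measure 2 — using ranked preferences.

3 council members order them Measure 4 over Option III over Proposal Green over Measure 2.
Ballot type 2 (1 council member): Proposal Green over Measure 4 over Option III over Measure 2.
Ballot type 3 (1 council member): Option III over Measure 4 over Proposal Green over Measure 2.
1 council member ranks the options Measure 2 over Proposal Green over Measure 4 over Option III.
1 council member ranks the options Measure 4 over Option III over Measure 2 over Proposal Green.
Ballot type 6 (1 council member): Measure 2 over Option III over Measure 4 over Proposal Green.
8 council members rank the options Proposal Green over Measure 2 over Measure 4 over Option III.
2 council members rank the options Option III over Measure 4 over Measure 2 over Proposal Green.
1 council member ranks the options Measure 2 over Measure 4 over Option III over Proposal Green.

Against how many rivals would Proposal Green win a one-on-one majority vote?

Proposal Green against each rival (19 council members):
Proposal Green vs Option III: Proposal Green is ranked higher on 1+1+8 = 10 ballots, Option III on 9. Proposal Green wins 10–9.
Proposal Green vs Measure 4: 1+1+8 = 10 for Proposal Green, 9 for Measure 4 — Proposal Green by 10–9.
Proposal Green vs Measure 2: Proposal Green wins 13–6.
Proposal Green beats Option III, Measure 4, Measure 2 — 3 pairwise wins.

3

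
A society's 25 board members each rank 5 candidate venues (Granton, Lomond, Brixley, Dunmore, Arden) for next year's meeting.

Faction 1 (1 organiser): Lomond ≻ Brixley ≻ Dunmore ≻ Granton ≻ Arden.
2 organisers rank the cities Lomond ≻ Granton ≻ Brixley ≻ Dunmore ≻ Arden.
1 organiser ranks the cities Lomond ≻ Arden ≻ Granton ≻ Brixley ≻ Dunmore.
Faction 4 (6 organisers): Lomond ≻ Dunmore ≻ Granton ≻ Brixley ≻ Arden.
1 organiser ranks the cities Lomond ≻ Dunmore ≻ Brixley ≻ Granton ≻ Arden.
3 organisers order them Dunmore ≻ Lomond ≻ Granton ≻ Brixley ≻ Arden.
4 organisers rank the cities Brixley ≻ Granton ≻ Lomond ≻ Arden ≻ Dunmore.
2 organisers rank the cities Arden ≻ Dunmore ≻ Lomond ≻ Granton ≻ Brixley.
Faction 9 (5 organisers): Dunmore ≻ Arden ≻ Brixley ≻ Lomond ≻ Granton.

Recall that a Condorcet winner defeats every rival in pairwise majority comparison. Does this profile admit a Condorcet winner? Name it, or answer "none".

Pairwise majorities:
Granton vs Lomond: 4 to 21, Lomond.
Granton vs Brixley: 14 to 11, Granton.
Granton vs Dunmore: Granton is ranked higher on 2+1+4 = 7 ballots, Dunmore on 18. Dunmore wins 18–7.
Granton vs Arden: 17 to 8, Granton.
Lomond vs Brixley: Lomond is ranked higher on 16 ballots, Brixley on 9. Lomond wins 16–9.
Lomond vs Dunmore: 15 to 10, Lomond.
Lomond vs Arden: 18 for Lomond, 7 for Arden — Lomond by 18–7.
Brixley vs Dunmore: 1+2+1+4 = 8 for Brixley, 17 for Dunmore — Dunmore by 17–8.
Brixley vs Arden: Brixley is ranked higher on 1+2+6+1+3+4 = 17 ballots, Arden on 8. Brixley wins 17–8.
Dunmore vs Arden: 18 to 7, Dunmore.
Lomond beats each of Granton, Brixley, Dunmore, Arden — Lomond is the Condorcet winner.

Lomond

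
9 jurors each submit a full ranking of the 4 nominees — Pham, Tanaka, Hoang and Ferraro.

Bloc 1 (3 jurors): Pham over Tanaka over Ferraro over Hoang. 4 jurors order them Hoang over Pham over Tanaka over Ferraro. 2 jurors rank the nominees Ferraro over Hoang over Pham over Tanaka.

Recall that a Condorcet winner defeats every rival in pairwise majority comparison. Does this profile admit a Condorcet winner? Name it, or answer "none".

none

Pairwise majorities:
Pham–Tanaka: Pham 9–0.
Pham vs Hoang: Hoang wins 6–3.
Pham vs Ferraro: Pham, 7–2.
Tanaka–Hoang: Hoang 6–3.
Tanaka–Ferraro: Tanaka 7–2.
Hoang vs Ferraro: Ferraro, 5–4.
Every nominee loses at least once (Pham loses to Hoang; Tanaka loses to Pham; Hoang loses to Ferraro; Ferraro loses to Pham). The majority relation contains the cycle Pham → Ferraro → Hoang → Pham, so there is no Condorcet winner.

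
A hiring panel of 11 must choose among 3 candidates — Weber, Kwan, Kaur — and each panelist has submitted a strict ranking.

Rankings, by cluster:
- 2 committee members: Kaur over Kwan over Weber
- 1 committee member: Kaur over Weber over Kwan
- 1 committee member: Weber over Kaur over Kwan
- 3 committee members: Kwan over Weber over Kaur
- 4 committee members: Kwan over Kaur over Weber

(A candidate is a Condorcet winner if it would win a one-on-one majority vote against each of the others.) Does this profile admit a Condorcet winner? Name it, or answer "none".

Kwan

Pairwise majorities:
Weber vs Kwan: Kwan, 9–2.
Weber vs Kaur: Kaur wins 7–4.
Kwan vs Kaur: Kwan, 7–4.
Kwan beats each of Weber, Kaur — Kwan is the Condorcet winner.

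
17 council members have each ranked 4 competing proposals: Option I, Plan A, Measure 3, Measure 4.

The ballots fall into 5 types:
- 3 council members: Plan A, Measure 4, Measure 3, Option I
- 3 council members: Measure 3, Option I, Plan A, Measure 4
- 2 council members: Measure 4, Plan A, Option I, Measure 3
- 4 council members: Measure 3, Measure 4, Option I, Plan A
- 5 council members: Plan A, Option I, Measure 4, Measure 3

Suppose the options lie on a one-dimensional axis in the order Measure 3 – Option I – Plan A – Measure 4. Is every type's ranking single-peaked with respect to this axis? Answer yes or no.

Axis positions: Measure 3=1, Option I=2, Plan A=3, Measure 4=4.
Type 1: ranking walks positions 3-4-1-2; Measure 3 is ranked above Option I even though Option I lies between Measure 3 and the peak Plan A on the axis — preferences dip and rise again. Not single-peaked.
Type 2 (peak Measure 3 at position 1): ranking walks positions 1-2-3-4, expanding outward from the peak — single-peaked.
Type 3 (peak Measure 4 at position 4): ranking walks positions 4-3-2-1, expanding outward from the peak — single-peaked.
Type 4: ranking walks positions 1-4-2-3; Measure 4 is ranked above Option I even though Option I lies between Measure 4 and the peak Measure 3 on the axis — preferences dip and rise again. Not single-peaked.
Type 5 (peak Plan A at position 3): ranking walks positions 3-2-4-1, expanding outward from the peak — single-peaked.
Type 1 violates single-peakedness, so the profile is not single-peaked on this axis.

no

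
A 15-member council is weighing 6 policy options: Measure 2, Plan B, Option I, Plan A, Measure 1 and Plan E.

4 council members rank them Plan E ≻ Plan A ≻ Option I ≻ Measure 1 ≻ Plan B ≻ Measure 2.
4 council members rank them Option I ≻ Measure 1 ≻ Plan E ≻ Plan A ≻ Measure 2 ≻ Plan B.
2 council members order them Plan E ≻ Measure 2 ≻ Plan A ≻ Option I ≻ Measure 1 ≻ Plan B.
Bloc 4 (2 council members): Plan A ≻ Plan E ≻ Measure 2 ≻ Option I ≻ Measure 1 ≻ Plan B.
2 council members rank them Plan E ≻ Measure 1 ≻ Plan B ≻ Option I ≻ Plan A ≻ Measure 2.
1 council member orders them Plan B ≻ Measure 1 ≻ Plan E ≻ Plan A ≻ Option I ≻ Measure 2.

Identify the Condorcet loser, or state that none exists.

Pairwise majorities:
Measure 2 vs Plan B: 8 to 7, Measure 2.
Measure 2 vs Option I: Option I, 11–4.
Measure 2 vs Plan A: Measure 2 preferred on 2 ballots; Plan A wins 13–2.
Measure 2 vs Measure 1: Measure 2 is ranked higher on 2+2 = 4 ballots, Measure 1 on 11. Measure 1 wins 11–4.
Measure 2 vs Plan E: Measure 2 is ranked higher on 0 ballots, Plan E on 15. Plan E wins 15–0.
Plan B vs Option I: Option I, 12–3.
Plan B vs Plan A: Plan A, 12–3.
Plan B vs Measure 1: Measure 1 wins 14–1.
Plan B vs Plan E: Plan E wins 14–1.
Option I–Plan A: Plan A 9–6.
Option I–Measure 1: Option I 12–3.
Option I–Plan E: Plan E 11–4.
Plan A vs Measure 1: Plan A preferred on 4+2+2 = 8 ballots; Plan A wins 8–7.
Plan A vs Plan E: Plan A preferred on 2 ballots; Plan E wins 13–2.
Measure 1 vs Plan E: Plan E, 10–5.
Plan B loses to every other option — it is the Condorcet loser.

Plan B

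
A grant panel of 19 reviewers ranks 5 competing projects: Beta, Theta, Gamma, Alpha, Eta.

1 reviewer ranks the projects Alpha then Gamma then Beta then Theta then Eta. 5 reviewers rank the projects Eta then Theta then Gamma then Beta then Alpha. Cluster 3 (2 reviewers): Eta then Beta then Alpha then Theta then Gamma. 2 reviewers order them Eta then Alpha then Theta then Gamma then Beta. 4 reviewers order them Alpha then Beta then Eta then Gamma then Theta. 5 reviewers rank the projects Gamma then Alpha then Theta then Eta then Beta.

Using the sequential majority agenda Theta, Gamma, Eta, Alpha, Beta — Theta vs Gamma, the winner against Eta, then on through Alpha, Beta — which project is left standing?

Alpha

Round 1: Theta vs Gamma — 9–10, Gamma advances.
Round 2: Gamma vs Eta — 6–13, Eta advances.
Round 3: Eta vs Alpha — 9–10, Alpha advances.
Round 4: Alpha vs Beta — 12–7, Alpha advances.
The agenda winner is Alpha.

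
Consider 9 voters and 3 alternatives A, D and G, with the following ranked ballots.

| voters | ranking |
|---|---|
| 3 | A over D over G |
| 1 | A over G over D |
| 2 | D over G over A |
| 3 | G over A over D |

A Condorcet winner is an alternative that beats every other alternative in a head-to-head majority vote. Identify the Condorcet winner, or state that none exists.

Check each pair by majority over 9 ballots:
A vs D: A, 7–2.
A vs G: G, 5–4.
D vs G: 3+2 = 5 for D, 4 for G — D by 5–4.
No alternative is unbeaten: A loses to G; D loses to A; G loses to D. In particular A → D → G → A is a majority cycle — no Condorcet winner exists.

none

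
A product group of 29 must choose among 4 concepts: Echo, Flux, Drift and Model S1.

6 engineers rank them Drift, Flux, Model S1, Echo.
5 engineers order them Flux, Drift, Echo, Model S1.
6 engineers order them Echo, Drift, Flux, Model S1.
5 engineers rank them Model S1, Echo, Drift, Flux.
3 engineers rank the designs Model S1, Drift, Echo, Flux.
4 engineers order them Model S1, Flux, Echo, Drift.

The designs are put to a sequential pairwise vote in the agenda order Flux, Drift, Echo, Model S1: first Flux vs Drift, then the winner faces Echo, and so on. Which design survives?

Round 1: Flux vs Drift — 9–20, Drift advances.
Round 2: Drift vs Echo — 14–15, Echo advances.
Round 3: Echo vs Model S1 — 11–18, Model S1 advances.
Model S1 survives the agenda.

Model S1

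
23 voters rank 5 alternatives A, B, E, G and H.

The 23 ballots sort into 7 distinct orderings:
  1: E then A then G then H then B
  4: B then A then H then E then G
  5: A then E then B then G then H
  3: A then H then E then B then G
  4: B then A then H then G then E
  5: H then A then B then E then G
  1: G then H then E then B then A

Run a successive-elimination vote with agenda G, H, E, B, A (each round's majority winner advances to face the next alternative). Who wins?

A

Round 1: G vs H — 7–16, H advances.
Round 2: H vs E — 17–6, H advances.
Round 3: H vs B — 10–13, B advances.
Round 4: B vs A — 9–14, A advances.
The agenda winner is A.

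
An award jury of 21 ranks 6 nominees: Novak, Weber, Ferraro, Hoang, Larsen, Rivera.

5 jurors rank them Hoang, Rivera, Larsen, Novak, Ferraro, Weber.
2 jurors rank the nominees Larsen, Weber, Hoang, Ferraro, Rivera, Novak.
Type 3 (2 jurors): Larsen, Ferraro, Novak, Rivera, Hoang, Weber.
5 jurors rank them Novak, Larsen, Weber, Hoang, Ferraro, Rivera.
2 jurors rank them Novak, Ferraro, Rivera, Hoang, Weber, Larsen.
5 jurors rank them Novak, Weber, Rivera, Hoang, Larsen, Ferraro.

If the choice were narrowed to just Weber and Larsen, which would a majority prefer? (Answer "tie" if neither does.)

Larsen

Ballots ranking Weber above Larsen: 2 + 5 = 7.
Ballots ranking Larsen above Weber: 21 − 7 = 14.
Larsen wins the head-to-head 14–7.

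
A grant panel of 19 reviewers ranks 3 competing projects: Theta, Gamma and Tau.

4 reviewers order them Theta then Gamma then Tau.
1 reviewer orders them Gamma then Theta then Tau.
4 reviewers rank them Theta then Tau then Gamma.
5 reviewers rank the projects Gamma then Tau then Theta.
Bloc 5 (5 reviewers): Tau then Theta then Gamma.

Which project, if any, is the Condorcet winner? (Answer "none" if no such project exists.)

Pairwise majorities:
Theta vs Gamma: Theta, 13–6.
Theta–Tau: Tau 10–9.
Gamma–Tau: Gamma 10–9.
No project is unbeaten: Theta loses to Tau; Gamma loses to Theta; Tau loses to Gamma. In particular Theta > Gamma > Tau > Theta is a majority cycle — no Condorcet winner exists.

none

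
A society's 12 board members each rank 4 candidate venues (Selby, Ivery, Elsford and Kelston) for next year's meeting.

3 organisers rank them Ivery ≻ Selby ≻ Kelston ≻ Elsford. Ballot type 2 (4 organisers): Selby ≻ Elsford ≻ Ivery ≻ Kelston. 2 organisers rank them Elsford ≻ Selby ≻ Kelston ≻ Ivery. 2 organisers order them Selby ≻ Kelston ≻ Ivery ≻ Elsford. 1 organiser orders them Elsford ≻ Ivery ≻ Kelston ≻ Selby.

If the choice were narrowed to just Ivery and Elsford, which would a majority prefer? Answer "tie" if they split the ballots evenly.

Elsford

Ballots ranking Ivery above Elsford: 3 + 2 = 5.
Ballots ranking Elsford above Ivery: 12 − 5 = 7.
Elsford wins the head-to-head 7–5.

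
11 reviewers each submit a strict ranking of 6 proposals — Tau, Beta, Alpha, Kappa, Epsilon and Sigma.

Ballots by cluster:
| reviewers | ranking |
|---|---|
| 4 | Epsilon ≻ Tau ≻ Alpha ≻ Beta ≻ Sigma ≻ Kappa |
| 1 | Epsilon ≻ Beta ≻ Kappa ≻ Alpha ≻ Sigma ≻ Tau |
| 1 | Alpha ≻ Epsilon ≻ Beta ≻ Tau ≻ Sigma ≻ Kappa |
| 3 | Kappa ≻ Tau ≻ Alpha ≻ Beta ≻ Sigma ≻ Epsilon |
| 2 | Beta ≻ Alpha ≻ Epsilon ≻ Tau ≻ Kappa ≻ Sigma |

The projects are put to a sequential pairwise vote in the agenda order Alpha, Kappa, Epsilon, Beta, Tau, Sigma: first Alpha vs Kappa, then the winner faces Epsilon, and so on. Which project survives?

Tau

Round 1: Alpha vs Kappa — 7–4, Alpha advances.
Round 2: Alpha vs Epsilon — 6–5, Alpha advances.
Round 3: Alpha vs Beta — 8–3, Alpha advances.
Round 4: Alpha vs Tau — 4–7, Tau advances.
Round 5: Tau vs Sigma — 10–1, Tau advances.
Tau survives the agenda.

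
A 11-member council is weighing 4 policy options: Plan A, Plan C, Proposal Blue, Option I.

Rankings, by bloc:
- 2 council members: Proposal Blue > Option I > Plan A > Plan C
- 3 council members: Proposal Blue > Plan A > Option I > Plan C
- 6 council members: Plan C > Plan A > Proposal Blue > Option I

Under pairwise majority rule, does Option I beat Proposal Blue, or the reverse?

No ballot ranks Option I above Proposal Blue: 0.
Ballots ranking Proposal Blue above Option I: 11 − 0 = 11.
Proposal Blue wins the head-to-head 11–0.

Proposal Blue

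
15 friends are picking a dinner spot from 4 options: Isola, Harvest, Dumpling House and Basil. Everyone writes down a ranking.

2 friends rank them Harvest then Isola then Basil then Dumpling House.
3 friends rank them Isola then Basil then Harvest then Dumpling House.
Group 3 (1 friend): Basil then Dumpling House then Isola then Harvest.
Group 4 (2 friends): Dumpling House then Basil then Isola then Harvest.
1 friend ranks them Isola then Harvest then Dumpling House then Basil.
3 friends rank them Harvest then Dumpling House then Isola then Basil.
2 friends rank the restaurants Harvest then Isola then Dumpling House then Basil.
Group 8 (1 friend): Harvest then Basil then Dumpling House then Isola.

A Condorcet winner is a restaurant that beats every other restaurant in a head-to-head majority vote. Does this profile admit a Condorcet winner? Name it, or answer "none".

Pairwise majorities:
Isola vs Harvest: Isola preferred on 3+1+2+1 = 7 ballots; Harvest wins 8–7.
Isola vs Dumpling House: Isola wins 8–7.
Isola vs Basil: Isola, 11–4.
Harvest vs Dumpling House: Harvest wins 12–3.
Harvest vs Basil: Harvest preferred on 2+1+3+2+1 = 9 ballots; Harvest wins 9–6.
Dumpling House vs Basil: 2+1+3+2 = 8 for Dumpling House, 7 for Basil — Dumpling House by 8–7.
Harvest wins every pairwise contest, so Harvest is the Condorcet winner.

Harvest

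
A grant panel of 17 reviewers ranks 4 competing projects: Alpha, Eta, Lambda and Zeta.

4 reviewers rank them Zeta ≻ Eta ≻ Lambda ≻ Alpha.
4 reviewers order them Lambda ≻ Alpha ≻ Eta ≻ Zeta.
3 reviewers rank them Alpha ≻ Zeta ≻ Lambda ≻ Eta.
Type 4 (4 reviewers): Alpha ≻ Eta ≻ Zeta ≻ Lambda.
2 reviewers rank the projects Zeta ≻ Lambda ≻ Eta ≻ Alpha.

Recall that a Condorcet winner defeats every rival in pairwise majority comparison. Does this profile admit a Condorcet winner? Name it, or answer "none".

none

Check each pair by majority over 17 ballots:
Alpha vs Eta: 4+3+4 = 11 for Alpha, 6 for Eta — Alpha by 11–6.
Alpha vs Lambda: 7 to 10, Lambda.
Alpha vs Zeta: Alpha preferred on 4+3+4 = 11 ballots; Alpha wins 11–6.
Eta vs Lambda: 8 to 9, Lambda.
Eta vs Zeta: 8 to 9, Zeta.
Lambda vs Zeta: Lambda preferred on 4 ballots; Zeta wins 13–4.
Every project loses at least once (Alpha loses to Lambda; Eta loses to Alpha; Lambda loses to Zeta; Zeta loses to Alpha). The majority relation contains the cycle Alpha beats Zeta beats Lambda beats Alpha, so there is no Condorcet winner.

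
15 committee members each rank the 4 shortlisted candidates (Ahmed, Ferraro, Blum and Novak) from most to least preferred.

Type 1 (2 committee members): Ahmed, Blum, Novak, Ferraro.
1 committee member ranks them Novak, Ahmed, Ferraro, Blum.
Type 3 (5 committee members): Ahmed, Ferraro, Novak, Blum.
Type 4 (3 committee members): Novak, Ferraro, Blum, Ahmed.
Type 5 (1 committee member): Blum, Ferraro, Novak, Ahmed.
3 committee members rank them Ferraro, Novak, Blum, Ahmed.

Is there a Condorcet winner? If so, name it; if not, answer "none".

none

Head-to-head results (15 committee members):
Ahmed vs Ferraro: 8 to 7, Ahmed.
Ahmed–Blum: Ahmed 8–7.
Ahmed vs Novak: Novak, 8–7.
Ferraro vs Blum: Ferraro wins 12–3.
Ferraro–Novak: Ferraro 9–6.
Blum vs Novak: 2+1 = 3 for Blum, 12 for Novak — Novak by 12–3.
Every candidate loses at least once (Ahmed loses to Novak; Ferraro loses to Ahmed; Blum loses to Ahmed; Novak loses to Ferraro). The majority relation contains the cycle Ahmed > Ferraro > Novak > Ahmed, so there is no Condorcet winner.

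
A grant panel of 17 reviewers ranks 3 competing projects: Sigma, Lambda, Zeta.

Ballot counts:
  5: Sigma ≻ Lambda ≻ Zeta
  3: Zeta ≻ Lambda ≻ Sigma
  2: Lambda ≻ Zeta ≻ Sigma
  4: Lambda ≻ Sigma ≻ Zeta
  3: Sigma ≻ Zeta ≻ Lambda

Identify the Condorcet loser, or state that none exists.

Pairwise majorities:
Sigma vs Lambda: 5+3 = 8 for Sigma, 9 for Lambda — Lambda by 9–8.
Sigma–Zeta: Sigma 12–5.
Lambda vs Zeta: Lambda is ranked higher on 5+2+4 = 11 ballots, Zeta on 6. Lambda wins 11–6.
Zeta is beaten in every head-to-head and is the Condorcet loser.

Zeta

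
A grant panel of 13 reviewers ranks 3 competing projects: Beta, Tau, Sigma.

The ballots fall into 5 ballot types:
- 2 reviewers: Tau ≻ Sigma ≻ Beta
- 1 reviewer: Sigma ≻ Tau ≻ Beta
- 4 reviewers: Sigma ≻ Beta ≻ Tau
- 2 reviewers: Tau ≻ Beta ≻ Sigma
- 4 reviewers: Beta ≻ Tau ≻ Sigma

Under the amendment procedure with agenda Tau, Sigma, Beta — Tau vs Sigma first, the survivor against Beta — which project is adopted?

Round 1: Tau vs Sigma — 8–5, Tau advances.
Round 2: Tau vs Beta — 5–8, Beta advances.
The agenda winner is Beta.

Beta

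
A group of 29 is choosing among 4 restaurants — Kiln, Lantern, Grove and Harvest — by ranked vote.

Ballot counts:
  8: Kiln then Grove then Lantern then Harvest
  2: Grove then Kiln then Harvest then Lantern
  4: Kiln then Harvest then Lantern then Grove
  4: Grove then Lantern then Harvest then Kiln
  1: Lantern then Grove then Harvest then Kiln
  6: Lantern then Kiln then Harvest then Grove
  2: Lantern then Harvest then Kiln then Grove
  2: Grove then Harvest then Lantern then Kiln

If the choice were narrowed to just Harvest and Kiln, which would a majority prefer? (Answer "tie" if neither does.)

Ballots ranking Harvest above Kiln: 4 + 1 + 2 + 2 = 9.
Ballots ranking Kiln above Harvest: 29 − 9 = 20.
Kiln wins the head-to-head 20–9.

Kiln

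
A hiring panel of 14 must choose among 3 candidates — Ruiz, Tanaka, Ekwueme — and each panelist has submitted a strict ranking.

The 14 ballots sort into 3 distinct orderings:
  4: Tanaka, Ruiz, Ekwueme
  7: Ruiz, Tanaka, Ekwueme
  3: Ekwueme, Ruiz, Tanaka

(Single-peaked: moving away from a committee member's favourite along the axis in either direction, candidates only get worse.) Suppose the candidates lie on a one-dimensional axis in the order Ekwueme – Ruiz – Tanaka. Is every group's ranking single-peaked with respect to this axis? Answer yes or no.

yes

Axis positions: Ekwueme=1, Ruiz=2, Tanaka=3.
Group 1 (peak Tanaka at position 3): ranking walks positions 3-2-1, expanding outward from the peak — single-peaked.
Group 2 (peak Ruiz at position 2): ranking walks positions 2-3-1, expanding outward from the peak — single-peaked.
Group 3 (peak Ekwueme at position 1): ranking walks positions 1-2-3, expanding outward from the peak — single-peaked.
Every ranking is single-peaked on this axis.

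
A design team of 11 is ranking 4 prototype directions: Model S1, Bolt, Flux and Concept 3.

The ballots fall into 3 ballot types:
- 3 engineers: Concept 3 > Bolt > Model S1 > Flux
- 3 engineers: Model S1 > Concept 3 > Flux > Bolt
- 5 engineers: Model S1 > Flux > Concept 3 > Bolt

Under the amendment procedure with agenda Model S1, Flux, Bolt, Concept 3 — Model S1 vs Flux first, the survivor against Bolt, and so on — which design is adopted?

Round 1: Model S1 vs Flux — 11–0, Model S1 advances.
Round 2: Model S1 vs Bolt — 8–3, Model S1 advances.
Round 3: Model S1 vs Concept 3 — 8–3, Model S1 advances.
Model S1 survives the agenda.

Model S1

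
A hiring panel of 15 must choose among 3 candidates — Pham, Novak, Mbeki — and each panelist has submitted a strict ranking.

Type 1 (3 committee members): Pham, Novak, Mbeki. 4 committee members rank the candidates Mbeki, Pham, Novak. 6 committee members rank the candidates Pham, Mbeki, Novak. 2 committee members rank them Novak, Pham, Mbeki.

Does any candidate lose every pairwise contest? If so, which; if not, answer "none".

Novak

Pairwise majorities:
Pham vs Novak: Pham wins 13–2.
Pham vs Mbeki: 11 to 4, Pham.
Novak vs Mbeki: Mbeki, 10–5.
Novak loses to every other candidate — it is the Condorcet loser.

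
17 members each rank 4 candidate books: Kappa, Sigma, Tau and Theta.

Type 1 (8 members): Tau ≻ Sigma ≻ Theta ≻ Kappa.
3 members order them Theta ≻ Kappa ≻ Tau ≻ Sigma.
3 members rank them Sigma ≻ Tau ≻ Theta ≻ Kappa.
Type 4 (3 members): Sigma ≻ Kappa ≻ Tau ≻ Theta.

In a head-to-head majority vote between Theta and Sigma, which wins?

Ballots ranking Theta above Sigma: 3.
Ballots ranking Sigma above Theta: 17 − 3 = 14.
Sigma wins the head-to-head 14–3.

Sigma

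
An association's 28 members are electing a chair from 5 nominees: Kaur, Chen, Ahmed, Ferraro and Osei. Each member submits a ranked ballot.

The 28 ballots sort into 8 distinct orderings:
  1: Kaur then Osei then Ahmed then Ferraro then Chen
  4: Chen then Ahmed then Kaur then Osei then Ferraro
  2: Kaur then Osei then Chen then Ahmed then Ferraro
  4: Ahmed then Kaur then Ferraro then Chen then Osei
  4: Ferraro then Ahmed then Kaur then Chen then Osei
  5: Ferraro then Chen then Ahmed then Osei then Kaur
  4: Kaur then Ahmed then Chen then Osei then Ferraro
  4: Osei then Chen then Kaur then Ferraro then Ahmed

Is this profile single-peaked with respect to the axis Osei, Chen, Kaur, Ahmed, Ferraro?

no

Axis positions: Osei=1, Chen=2, Kaur=3, Ahmed=4, Ferraro=5.
Ballot type 1: ranking walks positions 3-1-4-5-2; Osei is ranked above Chen even though Chen lies between Osei and the peak Kaur on the axis — preferences dip and rise again. Not single-peaked.
Ballot type 2: ranking walks positions 2-4-3-1-5; Ahmed is ranked above Kaur even though Kaur lies between Ahmed and the peak Chen on the axis — preferences dip and rise again. Not single-peaked.
Ballot type 3: ranking walks positions 3-1-2-4-5; Osei is ranked above Chen even though Chen lies between Osei and the peak Kaur on the axis — preferences dip and rise again. Not single-peaked.
Ballot type 4 (peak Ahmed at position 4): ranking walks positions 4-3-5-2-1, expanding outward from the peak — single-peaked.
Ballot type 5 (peak Ferraro at position 5): ranking walks positions 5-4-3-2-1, expanding outward from the peak — single-peaked.
Ballot type 6: ranking walks positions 5-2-4-1-3; Chen is ranked above Ahmed even though Ahmed lies between Chen and the peak Ferraro on the axis — preferences dip and rise again. Not single-peaked.
Ballot type 7 (peak Kaur at position 3): ranking walks positions 3-4-2-1-5, expanding outward from the peak — single-peaked.
Ballot type 8: ranking walks positions 1-2-3-5-4; Ferraro is ranked above Ahmed even though Ahmed lies between Ferraro and the peak Osei on the axis — preferences dip and rise again. Not single-peaked.
Ballot type 1 violates single-peakedness, so the profile is not single-peaked on this axis.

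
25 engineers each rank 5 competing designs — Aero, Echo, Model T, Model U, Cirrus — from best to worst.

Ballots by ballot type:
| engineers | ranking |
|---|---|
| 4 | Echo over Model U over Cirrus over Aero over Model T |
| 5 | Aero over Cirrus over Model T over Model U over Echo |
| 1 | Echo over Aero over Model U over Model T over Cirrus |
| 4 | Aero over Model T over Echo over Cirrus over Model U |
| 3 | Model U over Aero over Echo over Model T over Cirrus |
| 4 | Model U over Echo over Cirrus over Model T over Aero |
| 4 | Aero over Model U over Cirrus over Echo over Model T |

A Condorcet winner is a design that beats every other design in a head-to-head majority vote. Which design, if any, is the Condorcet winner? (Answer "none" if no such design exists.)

Aero

Head-to-head results (25 engineers):
Aero–Echo: Aero 16–9.
Aero–Model T: Aero 21–4.
Aero–Model U: Aero 14–11.
Aero vs Cirrus: Aero wins 17–8.
Echo vs Model T: Echo wins 16–9.
Echo–Model U: Model U 16–9.
Echo vs Cirrus: Echo, 16–9.
Model T vs Model U: Model U wins 16–9.
Model T–Cirrus: Cirrus 17–8.
Model U vs Cirrus: Model U wins 16–9.
Only Aero has no losses; Aero is the Condorcet winner.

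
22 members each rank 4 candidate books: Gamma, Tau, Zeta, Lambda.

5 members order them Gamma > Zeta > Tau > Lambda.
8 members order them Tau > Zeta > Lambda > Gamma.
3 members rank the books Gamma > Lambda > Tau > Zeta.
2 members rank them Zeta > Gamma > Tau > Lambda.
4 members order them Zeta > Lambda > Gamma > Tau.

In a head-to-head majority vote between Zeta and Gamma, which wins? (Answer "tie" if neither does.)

Zeta

Ballots ranking Zeta above Gamma: 8 + 2 + 4 = 14.
Ballots ranking Gamma above Zeta: 22 − 14 = 8.
Zeta wins the head-to-head 14–8.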